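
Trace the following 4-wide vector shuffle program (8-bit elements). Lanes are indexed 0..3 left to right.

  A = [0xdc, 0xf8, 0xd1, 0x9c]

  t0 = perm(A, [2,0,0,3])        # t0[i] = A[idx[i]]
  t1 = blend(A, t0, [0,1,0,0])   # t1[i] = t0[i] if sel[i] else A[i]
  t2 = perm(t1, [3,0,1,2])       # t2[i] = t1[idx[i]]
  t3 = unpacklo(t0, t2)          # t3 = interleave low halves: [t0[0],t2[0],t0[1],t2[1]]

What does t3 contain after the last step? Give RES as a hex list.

RES = [0xd1, 0x9c, 0xdc, 0xdc]

  t0: d1 dc dc 9c
  t1: dc dc d1 9c
  t2: 9c dc dc d1
  t3: d1 9c dc dc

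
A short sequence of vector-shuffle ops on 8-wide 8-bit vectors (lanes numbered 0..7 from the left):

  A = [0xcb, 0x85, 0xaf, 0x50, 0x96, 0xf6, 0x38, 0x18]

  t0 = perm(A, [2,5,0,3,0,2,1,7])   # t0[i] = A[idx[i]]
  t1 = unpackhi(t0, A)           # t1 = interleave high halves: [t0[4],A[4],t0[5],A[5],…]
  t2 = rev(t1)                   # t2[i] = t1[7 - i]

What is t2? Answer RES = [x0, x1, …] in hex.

t0 = [0xaf, 0xf6, 0xcb, 0x50, 0xcb, 0xaf, 0x85, 0x18]
t1 = [0xcb, 0x96, 0xaf, 0xf6, 0x85, 0x38, 0x18, 0x18]
t2 = [0x18, 0x18, 0x38, 0x85, 0xf6, 0xaf, 0x96, 0xcb]

RES = [0x18, 0x18, 0x38, 0x85, 0xf6, 0xaf, 0x96, 0xcb]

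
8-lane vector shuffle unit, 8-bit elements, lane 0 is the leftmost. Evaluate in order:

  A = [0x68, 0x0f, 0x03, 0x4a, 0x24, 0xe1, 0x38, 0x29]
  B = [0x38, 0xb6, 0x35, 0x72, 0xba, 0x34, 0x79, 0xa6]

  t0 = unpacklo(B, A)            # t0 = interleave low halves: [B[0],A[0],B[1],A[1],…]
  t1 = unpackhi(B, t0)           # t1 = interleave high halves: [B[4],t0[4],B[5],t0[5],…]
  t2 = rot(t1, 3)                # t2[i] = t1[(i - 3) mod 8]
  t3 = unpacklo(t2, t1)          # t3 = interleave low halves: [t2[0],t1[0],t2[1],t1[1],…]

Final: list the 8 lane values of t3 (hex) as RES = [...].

RES = [0x72, 0xba, 0xa6, 0x35, 0x4a, 0x34, 0xba, 0x03]

→ t0 |38|68|b6|0f|35|03|72|4a|
→ t1 |ba|35|34|03|79|72|a6|4a|
→ t2 |72|a6|4a|ba|35|34|03|79|
→ t3 |72|ba|a6|35|4a|34|ba|03|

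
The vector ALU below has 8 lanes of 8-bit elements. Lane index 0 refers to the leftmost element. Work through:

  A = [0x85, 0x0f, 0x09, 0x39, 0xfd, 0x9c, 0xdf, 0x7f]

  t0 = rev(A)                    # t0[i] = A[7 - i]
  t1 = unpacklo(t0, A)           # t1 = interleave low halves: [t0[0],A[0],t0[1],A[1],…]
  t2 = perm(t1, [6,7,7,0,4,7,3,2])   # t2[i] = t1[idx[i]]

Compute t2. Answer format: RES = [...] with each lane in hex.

  t0: 7f df 9c fd 39 09 0f 85
  t1: 7f 85 df 0f 9c 09 fd 39
  t2: fd 39 39 7f 9c 39 0f df

RES = [0xfd, 0x39, 0x39, 0x7f, 0x9c, 0x39, 0x0f, 0xdf]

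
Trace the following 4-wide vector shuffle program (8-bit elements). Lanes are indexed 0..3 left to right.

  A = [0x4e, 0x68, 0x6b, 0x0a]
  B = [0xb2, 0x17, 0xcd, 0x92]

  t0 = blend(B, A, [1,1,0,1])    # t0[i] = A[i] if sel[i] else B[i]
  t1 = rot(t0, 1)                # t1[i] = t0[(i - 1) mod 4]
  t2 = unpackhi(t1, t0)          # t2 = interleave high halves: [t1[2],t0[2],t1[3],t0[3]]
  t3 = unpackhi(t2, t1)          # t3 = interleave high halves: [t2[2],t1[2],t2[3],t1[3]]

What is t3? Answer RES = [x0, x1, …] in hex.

  t0: 4e 68 cd 0a
  t1: 0a 4e 68 cd
  t2: 68 cd cd 0a
  t3: cd 68 0a cd

RES = [ 0xcd  0x68  0x0a  0xcd ]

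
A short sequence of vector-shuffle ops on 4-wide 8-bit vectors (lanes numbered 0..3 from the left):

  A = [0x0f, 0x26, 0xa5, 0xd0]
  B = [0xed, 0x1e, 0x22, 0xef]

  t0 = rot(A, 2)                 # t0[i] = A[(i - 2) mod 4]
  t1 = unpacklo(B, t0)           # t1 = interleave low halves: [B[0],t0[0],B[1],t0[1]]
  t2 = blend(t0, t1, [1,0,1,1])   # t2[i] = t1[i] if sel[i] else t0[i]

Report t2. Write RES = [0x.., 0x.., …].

→ t0 |a5|d0|0f|26|
→ t1 |ed|a5|1e|d0|
→ t2 |ed|d0|1e|d0|

RES = [ 0xed  0xd0  0x1e  0xd0 ]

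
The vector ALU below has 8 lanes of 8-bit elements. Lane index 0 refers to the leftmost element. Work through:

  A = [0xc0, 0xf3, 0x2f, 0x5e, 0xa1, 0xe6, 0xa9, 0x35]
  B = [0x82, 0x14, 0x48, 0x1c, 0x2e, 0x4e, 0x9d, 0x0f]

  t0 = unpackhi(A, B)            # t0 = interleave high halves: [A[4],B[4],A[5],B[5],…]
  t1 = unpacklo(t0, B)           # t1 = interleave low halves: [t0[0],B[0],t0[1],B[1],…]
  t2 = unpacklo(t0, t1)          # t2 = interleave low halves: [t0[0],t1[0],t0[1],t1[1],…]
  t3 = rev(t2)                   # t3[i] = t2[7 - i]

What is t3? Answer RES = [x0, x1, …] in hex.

  t0: a1 2e e6 4e a9 9d 35 0f
  t1: a1 82 2e 14 e6 48 4e 1c
  t2: a1 a1 2e 82 e6 2e 4e 14
  t3: 14 4e 2e e6 82 2e a1 a1

RES = [0x14, 0x4e, 0x2e, 0xe6, 0x82, 0x2e, 0xa1, 0xa1]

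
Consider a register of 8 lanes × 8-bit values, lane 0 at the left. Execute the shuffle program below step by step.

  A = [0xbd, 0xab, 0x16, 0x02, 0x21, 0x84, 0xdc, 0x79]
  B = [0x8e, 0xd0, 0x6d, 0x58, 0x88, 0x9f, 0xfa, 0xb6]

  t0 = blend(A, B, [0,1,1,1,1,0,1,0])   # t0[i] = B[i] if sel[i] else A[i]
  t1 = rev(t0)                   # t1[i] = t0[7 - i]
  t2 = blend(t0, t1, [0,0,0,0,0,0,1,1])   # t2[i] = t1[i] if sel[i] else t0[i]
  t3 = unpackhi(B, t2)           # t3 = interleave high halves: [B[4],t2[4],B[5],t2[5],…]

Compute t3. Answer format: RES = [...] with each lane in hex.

RES = [ 0x88  0x88  0x9f  0x84  0xfa  0xd0  0xb6  0xbd ]

t0 = [0xbd, 0xd0, 0x6d, 0x58, 0x88, 0x84, 0xfa, 0x79]
t1 = [0x79, 0xfa, 0x84, 0x88, 0x58, 0x6d, 0xd0, 0xbd]
t2 = [0xbd, 0xd0, 0x6d, 0x58, 0x88, 0x84, 0xd0, 0xbd]
t3 = [0x88, 0x88, 0x9f, 0x84, 0xfa, 0xd0, 0xb6, 0xbd]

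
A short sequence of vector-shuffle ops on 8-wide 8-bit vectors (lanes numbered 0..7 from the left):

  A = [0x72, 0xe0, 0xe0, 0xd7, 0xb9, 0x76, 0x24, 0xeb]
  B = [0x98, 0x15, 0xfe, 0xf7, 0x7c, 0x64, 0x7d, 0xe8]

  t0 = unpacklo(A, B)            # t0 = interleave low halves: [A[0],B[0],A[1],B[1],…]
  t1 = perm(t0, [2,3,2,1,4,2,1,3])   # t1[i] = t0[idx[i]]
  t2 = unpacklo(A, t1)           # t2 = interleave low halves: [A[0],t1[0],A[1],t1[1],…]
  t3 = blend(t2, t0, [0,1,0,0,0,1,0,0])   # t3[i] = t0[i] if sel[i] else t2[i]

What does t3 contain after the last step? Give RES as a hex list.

RES = [0x72, 0x98, 0xe0, 0x15, 0xe0, 0xfe, 0xd7, 0x98]

→ t0 |72|98|e0|15|e0|fe|d7|f7|
→ t1 |e0|15|e0|98|e0|e0|98|15|
→ t2 |72|e0|e0|15|e0|e0|d7|98|
→ t3 |72|98|e0|15|e0|fe|d7|98|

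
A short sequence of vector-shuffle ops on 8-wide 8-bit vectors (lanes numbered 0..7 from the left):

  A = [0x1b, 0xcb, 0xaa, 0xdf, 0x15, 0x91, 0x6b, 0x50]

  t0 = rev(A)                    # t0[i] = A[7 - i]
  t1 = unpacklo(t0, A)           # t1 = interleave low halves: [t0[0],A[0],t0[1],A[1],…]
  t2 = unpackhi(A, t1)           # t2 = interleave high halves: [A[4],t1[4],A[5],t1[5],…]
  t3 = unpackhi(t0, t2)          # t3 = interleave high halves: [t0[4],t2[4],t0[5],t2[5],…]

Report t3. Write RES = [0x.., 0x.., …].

t0 = [0x50, 0x6b, 0x91, 0x15, 0xdf, 0xaa, 0xcb, 0x1b]
t1 = [0x50, 0x1b, 0x6b, 0xcb, 0x91, 0xaa, 0x15, 0xdf]
t2 = [0x15, 0x91, 0x91, 0xaa, 0x6b, 0x15, 0x50, 0xdf]
t3 = [0xdf, 0x6b, 0xaa, 0x15, 0xcb, 0x50, 0x1b, 0xdf]

RES = [0xdf, 0x6b, 0xaa, 0x15, 0xcb, 0x50, 0x1b, 0xdf]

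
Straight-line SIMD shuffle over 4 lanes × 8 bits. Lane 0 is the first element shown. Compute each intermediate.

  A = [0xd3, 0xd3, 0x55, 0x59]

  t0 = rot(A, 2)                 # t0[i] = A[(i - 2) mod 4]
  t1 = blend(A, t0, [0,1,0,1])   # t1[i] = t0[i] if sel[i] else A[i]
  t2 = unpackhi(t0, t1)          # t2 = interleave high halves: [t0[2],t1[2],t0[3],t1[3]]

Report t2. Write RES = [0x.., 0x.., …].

RES = [ 0xd3  0x55  0xd3  0xd3 ]

  t0: 55 59 d3 d3
  t1: d3 59 55 d3
  t2: d3 55 d3 d3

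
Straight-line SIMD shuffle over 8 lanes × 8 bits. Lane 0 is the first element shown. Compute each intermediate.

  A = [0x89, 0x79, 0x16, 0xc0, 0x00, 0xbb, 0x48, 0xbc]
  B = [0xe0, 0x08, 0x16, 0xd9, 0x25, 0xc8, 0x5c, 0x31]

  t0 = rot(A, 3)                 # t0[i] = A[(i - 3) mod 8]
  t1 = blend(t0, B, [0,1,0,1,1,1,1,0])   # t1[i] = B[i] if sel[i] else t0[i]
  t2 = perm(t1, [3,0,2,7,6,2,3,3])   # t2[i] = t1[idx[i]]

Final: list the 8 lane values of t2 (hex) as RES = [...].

RES = [0xd9, 0xbb, 0xbc, 0x00, 0x5c, 0xbc, 0xd9, 0xd9]

t0 = [0xbb, 0x48, 0xbc, 0x89, 0x79, 0x16, 0xc0, 0x00]
t1 = [0xbb, 0x08, 0xbc, 0xd9, 0x25, 0xc8, 0x5c, 0x00]
t2 = [0xd9, 0xbb, 0xbc, 0x00, 0x5c, 0xbc, 0xd9, 0xd9]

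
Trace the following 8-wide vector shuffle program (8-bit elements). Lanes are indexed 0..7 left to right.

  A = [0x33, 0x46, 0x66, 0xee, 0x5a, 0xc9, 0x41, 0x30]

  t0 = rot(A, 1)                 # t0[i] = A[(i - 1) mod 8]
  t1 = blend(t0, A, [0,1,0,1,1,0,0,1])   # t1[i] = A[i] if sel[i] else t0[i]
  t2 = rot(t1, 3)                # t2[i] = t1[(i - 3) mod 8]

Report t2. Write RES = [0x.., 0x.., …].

RES = [0x5a, 0xc9, 0x30, 0x30, 0x46, 0x46, 0xee, 0x5a]

t0 = [0x30, 0x33, 0x46, 0x66, 0xee, 0x5a, 0xc9, 0x41]
t1 = [0x30, 0x46, 0x46, 0xee, 0x5a, 0x5a, 0xc9, 0x30]
t2 = [0x5a, 0xc9, 0x30, 0x30, 0x46, 0x46, 0xee, 0x5a]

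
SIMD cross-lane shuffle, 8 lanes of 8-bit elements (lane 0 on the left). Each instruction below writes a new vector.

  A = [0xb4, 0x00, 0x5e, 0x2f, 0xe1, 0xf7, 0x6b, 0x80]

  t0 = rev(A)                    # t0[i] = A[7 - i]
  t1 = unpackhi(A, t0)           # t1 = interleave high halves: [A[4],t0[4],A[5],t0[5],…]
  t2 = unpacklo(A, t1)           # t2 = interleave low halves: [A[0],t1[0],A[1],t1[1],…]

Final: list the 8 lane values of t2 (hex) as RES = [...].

RES = [ 0xb4  0xe1  0x00  0x2f  0x5e  0xf7  0x2f  0x5e ]

→ t0 |80|6b|f7|e1|2f|5e|00|b4|
→ t1 |e1|2f|f7|5e|6b|00|80|b4|
→ t2 |b4|e1|00|2f|5e|f7|2f|5e|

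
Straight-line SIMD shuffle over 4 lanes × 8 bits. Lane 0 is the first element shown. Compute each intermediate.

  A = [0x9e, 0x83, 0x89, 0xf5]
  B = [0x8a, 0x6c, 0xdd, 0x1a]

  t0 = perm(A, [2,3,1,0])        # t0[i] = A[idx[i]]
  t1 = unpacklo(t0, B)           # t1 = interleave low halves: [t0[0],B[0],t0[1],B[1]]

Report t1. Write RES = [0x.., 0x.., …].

  t0: 89 f5 83 9e
  t1: 89 8a f5 6c

RES = [ 0x89  0x8a  0xf5  0x6c ]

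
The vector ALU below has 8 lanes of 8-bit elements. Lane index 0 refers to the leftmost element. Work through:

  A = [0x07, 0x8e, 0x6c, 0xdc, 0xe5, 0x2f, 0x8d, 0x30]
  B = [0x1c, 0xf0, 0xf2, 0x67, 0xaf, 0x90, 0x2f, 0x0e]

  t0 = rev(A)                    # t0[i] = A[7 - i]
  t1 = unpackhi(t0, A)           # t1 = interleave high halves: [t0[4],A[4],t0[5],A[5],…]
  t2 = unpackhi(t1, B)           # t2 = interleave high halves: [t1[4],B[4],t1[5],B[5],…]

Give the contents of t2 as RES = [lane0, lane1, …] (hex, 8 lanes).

t0 = [0x30, 0x8d, 0x2f, 0xe5, 0xdc, 0x6c, 0x8e, 0x07]
t1 = [0xdc, 0xe5, 0x6c, 0x2f, 0x8e, 0x8d, 0x07, 0x30]
t2 = [0x8e, 0xaf, 0x8d, 0x90, 0x07, 0x2f, 0x30, 0x0e]

RES = [0x8e, 0xaf, 0x8d, 0x90, 0x07, 0x2f, 0x30, 0x0e]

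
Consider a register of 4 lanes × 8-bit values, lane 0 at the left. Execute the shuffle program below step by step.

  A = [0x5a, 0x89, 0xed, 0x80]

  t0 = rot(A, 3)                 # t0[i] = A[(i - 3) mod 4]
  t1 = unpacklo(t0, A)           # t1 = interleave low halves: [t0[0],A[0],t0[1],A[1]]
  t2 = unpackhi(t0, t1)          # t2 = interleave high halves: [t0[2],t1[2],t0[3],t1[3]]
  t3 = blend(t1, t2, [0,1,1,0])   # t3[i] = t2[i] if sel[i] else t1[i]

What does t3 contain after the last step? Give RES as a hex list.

RES = [ 0x89  0xed  0x5a  0x89 ]

t0 = [0x89, 0xed, 0x80, 0x5a]
t1 = [0x89, 0x5a, 0xed, 0x89]
t2 = [0x80, 0xed, 0x5a, 0x89]
t3 = [0x89, 0xed, 0x5a, 0x89]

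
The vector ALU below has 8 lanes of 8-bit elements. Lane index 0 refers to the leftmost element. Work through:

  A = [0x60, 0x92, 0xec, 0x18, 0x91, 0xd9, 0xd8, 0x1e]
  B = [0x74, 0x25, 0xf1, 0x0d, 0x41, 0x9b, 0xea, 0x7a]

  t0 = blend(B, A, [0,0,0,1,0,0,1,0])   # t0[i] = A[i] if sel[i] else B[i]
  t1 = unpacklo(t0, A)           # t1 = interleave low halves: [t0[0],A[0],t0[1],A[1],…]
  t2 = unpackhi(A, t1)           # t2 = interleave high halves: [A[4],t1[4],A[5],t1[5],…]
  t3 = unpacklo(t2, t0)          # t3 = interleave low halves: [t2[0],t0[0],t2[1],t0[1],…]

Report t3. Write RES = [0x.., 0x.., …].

RES = [ 0x91  0x74  0xf1  0x25  0xd9  0xf1  0xec  0x18 ]

t0 = [0x74, 0x25, 0xf1, 0x18, 0x41, 0x9b, 0xd8, 0x7a]
t1 = [0x74, 0x60, 0x25, 0x92, 0xf1, 0xec, 0x18, 0x18]
t2 = [0x91, 0xf1, 0xd9, 0xec, 0xd8, 0x18, 0x1e, 0x18]
t3 = [0x91, 0x74, 0xf1, 0x25, 0xd9, 0xf1, 0xec, 0x18]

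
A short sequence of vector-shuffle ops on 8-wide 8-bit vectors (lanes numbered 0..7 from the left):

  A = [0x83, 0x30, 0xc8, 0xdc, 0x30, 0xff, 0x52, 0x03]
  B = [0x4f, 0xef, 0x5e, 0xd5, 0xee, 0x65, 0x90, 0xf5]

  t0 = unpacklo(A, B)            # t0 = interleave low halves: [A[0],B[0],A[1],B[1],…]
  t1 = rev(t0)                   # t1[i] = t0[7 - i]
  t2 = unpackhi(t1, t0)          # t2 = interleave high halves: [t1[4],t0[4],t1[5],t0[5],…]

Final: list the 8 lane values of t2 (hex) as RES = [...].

→ t0 |83|4f|30|ef|c8|5e|dc|d5|
→ t1 |d5|dc|5e|c8|ef|30|4f|83|
→ t2 |ef|c8|30|5e|4f|dc|83|d5|

RES = [ 0xef  0xc8  0x30  0x5e  0x4f  0xdc  0x83  0xd5 ]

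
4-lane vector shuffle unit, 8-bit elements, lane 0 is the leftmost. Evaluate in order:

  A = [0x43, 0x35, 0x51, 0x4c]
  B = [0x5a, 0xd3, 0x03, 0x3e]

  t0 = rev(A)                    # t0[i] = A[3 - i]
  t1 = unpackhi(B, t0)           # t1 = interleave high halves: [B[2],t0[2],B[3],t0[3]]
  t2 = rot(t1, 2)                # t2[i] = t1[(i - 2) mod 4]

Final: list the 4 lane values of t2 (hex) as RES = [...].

RES = [ 0x3e  0x43  0x03  0x35 ]

t0 = [0x4c, 0x51, 0x35, 0x43]
t1 = [0x03, 0x35, 0x3e, 0x43]
t2 = [0x3e, 0x43, 0x03, 0x35]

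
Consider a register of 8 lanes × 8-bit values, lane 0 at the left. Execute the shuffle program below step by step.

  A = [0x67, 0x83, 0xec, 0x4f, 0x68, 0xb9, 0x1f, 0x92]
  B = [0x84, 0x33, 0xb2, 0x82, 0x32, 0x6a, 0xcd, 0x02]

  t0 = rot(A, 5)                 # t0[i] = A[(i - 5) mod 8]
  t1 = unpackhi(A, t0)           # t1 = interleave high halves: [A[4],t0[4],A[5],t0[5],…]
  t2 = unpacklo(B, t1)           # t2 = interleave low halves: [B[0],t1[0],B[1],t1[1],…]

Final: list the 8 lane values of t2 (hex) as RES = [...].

t0 = [0x4f, 0x68, 0xb9, 0x1f, 0x92, 0x67, 0x83, 0xec]
t1 = [0x68, 0x92, 0xb9, 0x67, 0x1f, 0x83, 0x92, 0xec]
t2 = [0x84, 0x68, 0x33, 0x92, 0xb2, 0xb9, 0x82, 0x67]

RES = [ 0x84  0x68  0x33  0x92  0xb2  0xb9  0x82  0x67 ]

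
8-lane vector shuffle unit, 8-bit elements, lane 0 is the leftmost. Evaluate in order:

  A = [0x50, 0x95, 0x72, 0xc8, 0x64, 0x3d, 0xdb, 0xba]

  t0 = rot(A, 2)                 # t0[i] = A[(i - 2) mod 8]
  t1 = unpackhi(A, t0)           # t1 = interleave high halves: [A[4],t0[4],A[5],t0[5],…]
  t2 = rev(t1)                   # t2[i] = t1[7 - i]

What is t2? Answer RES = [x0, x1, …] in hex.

  t0: db ba 50 95 72 c8 64 3d
  t1: 64 72 3d c8 db 64 ba 3d
  t2: 3d ba 64 db c8 3d 72 64

RES = [0x3d, 0xba, 0x64, 0xdb, 0xc8, 0x3d, 0x72, 0x64]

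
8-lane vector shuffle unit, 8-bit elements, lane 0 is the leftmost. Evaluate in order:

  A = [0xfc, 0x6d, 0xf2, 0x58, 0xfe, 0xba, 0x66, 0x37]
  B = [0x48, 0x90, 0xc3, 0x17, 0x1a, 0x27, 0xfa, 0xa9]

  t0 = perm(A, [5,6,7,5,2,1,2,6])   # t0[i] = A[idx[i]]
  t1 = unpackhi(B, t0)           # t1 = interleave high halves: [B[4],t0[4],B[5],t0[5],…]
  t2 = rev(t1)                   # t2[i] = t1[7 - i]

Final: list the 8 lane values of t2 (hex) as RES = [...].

→ t0 |ba|66|37|ba|f2|6d|f2|66|
→ t1 |1a|f2|27|6d|fa|f2|a9|66|
→ t2 |66|a9|f2|fa|6d|27|f2|1a|

RES = [ 0x66  0xa9  0xf2  0xfa  0x6d  0x27  0xf2  0x1a ]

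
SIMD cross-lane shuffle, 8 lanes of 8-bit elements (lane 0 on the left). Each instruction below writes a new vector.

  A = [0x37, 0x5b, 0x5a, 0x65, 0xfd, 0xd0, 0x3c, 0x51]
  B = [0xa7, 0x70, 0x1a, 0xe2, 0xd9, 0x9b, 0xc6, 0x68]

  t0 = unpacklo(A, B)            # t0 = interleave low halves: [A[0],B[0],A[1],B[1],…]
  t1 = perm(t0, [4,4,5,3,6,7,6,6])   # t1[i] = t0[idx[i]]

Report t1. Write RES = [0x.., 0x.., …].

RES = [0x5a, 0x5a, 0x1a, 0x70, 0x65, 0xe2, 0x65, 0x65]

  t0: 37 a7 5b 70 5a 1a 65 e2
  t1: 5a 5a 1a 70 65 e2 65 65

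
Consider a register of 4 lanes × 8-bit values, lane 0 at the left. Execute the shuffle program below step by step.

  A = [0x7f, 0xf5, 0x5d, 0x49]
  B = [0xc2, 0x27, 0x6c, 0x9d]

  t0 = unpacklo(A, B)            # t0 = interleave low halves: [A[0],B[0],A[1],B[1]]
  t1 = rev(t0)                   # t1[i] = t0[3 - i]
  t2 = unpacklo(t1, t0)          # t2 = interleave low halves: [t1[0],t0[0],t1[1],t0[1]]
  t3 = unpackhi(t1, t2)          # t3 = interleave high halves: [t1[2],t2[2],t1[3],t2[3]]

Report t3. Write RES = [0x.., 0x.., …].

RES = [ 0xc2  0xf5  0x7f  0xc2 ]

t0 = [0x7f, 0xc2, 0xf5, 0x27]
t1 = [0x27, 0xf5, 0xc2, 0x7f]
t2 = [0x27, 0x7f, 0xf5, 0xc2]
t3 = [0xc2, 0xf5, 0x7f, 0xc2]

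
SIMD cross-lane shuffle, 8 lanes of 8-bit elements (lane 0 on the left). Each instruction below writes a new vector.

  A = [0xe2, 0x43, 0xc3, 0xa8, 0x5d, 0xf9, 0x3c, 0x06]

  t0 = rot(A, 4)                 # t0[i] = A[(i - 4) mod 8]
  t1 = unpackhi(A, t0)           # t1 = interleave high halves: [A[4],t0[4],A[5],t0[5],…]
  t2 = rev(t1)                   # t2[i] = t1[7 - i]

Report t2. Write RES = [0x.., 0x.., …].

  t0: 5d f9 3c 06 e2 43 c3 a8
  t1: 5d e2 f9 43 3c c3 06 a8
  t2: a8 06 c3 3c 43 f9 e2 5d

RES = [0xa8, 0x06, 0xc3, 0x3c, 0x43, 0xf9, 0xe2, 0x5d]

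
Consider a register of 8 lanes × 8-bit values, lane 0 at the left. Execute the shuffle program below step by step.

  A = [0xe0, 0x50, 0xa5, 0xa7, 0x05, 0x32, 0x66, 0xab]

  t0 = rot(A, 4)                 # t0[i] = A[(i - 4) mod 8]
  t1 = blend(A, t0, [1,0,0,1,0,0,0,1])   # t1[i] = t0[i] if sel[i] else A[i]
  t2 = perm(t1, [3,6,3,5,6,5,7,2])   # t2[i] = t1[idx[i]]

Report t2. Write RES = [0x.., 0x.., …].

  t0: 05 32 66 ab e0 50 a5 a7
  t1: 05 50 a5 ab 05 32 66 a7
  t2: ab 66 ab 32 66 32 a7 a5

RES = [ 0xab  0x66  0xab  0x32  0x66  0x32  0xa7  0xa5 ]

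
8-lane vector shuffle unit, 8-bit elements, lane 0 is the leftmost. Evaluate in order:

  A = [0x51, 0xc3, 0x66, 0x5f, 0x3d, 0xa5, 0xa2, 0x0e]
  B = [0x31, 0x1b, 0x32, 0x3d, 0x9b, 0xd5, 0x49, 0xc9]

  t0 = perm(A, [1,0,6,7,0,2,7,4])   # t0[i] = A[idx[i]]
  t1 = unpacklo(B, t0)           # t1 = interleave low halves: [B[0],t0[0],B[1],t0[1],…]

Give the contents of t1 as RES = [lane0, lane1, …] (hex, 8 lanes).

t0 = [0xc3, 0x51, 0xa2, 0x0e, 0x51, 0x66, 0x0e, 0x3d]
t1 = [0x31, 0xc3, 0x1b, 0x51, 0x32, 0xa2, 0x3d, 0x0e]

RES = [ 0x31  0xc3  0x1b  0x51  0x32  0xa2  0x3d  0x0e ]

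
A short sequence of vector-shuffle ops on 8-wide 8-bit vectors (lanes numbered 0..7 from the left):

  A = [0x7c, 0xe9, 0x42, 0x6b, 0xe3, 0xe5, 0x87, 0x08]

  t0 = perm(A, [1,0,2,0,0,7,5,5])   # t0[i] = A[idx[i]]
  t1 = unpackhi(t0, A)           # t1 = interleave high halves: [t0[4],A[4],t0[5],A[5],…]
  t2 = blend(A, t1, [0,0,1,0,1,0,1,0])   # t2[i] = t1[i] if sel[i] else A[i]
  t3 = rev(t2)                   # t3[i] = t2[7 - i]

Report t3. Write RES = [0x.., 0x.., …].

→ t0 |e9|7c|42|7c|7c|08|e5|e5|
→ t1 |7c|e3|08|e5|e5|87|e5|08|
→ t2 |7c|e9|08|6b|e5|e5|e5|08|
→ t3 |08|e5|e5|e5|6b|08|e9|7c|

RES = [ 0x08  0xe5  0xe5  0xe5  0x6b  0x08  0xe9  0x7c ]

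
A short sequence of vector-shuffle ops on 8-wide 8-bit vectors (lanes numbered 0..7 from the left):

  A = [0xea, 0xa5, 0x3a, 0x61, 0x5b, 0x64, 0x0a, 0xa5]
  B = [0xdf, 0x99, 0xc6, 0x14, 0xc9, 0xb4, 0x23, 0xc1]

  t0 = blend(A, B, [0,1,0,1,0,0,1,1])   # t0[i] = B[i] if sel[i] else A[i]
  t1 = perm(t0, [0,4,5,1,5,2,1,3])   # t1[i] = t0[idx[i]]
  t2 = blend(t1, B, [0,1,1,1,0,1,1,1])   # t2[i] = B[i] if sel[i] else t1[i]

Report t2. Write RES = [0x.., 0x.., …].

RES = [0xea, 0x99, 0xc6, 0x14, 0x64, 0xb4, 0x23, 0xc1]

  t0: ea 99 3a 14 5b 64 23 c1
  t1: ea 5b 64 99 64 3a 99 14
  t2: ea 99 c6 14 64 b4 23 c1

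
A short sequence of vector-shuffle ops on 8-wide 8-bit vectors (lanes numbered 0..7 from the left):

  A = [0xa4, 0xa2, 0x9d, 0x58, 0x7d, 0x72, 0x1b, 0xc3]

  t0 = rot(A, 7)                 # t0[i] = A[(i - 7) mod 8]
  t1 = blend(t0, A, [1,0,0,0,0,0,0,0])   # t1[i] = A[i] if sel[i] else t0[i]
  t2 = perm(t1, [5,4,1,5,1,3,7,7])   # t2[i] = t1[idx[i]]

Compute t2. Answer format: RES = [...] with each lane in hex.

  t0: a2 9d 58 7d 72 1b c3 a4
  t1: a4 9d 58 7d 72 1b c3 a4
  t2: 1b 72 9d 1b 9d 7d a4 a4

RES = [0x1b, 0x72, 0x9d, 0x1b, 0x9d, 0x7d, 0xa4, 0xa4]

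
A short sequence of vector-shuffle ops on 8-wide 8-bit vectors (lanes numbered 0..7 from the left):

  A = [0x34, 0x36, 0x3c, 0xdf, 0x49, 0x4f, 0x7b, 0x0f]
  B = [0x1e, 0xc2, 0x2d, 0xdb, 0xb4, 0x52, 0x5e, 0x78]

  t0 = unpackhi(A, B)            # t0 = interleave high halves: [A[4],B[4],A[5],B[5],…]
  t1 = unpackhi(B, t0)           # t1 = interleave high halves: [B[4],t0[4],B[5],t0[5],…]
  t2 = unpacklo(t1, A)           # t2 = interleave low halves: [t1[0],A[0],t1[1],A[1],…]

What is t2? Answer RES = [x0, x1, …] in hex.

t0 = [0x49, 0xb4, 0x4f, 0x52, 0x7b, 0x5e, 0x0f, 0x78]
t1 = [0xb4, 0x7b, 0x52, 0x5e, 0x5e, 0x0f, 0x78, 0x78]
t2 = [0xb4, 0x34, 0x7b, 0x36, 0x52, 0x3c, 0x5e, 0xdf]

RES = [ 0xb4  0x34  0x7b  0x36  0x52  0x3c  0x5e  0xdf ]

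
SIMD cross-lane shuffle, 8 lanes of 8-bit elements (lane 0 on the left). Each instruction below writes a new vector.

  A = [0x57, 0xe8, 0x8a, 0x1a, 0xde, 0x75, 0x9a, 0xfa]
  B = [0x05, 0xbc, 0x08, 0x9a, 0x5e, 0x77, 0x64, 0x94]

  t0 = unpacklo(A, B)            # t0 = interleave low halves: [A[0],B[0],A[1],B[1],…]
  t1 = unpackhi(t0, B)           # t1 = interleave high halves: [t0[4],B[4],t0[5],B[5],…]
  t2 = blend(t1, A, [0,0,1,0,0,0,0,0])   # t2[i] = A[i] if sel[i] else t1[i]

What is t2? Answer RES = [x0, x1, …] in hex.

RES = [ 0x8a  0x5e  0x8a  0x77  0x1a  0x64  0x9a  0x94 ]

  t0: 57 05 e8 bc 8a 08 1a 9a
  t1: 8a 5e 08 77 1a 64 9a 94
  t2: 8a 5e 8a 77 1a 64 9a 94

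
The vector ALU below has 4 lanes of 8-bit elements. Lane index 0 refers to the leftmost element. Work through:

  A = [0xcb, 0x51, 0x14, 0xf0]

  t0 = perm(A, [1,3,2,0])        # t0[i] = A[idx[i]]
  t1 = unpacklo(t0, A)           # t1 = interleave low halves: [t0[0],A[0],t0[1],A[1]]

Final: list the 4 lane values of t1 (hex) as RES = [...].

RES = [ 0x51  0xcb  0xf0  0x51 ]

  t0: 51 f0 14 cb
  t1: 51 cb f0 51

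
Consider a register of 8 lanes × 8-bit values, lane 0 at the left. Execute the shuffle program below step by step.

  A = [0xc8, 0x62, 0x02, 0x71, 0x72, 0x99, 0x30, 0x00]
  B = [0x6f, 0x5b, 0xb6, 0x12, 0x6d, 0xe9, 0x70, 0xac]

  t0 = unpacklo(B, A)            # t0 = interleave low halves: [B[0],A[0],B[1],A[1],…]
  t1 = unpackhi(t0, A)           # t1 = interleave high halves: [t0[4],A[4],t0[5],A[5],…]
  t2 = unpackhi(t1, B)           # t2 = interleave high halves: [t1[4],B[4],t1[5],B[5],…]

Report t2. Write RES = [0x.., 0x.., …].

RES = [ 0x12  0x6d  0x30  0xe9  0x71  0x70  0x00  0xac ]

→ t0 |6f|c8|5b|62|b6|02|12|71|
→ t1 |b6|72|02|99|12|30|71|00|
→ t2 |12|6d|30|e9|71|70|00|ac|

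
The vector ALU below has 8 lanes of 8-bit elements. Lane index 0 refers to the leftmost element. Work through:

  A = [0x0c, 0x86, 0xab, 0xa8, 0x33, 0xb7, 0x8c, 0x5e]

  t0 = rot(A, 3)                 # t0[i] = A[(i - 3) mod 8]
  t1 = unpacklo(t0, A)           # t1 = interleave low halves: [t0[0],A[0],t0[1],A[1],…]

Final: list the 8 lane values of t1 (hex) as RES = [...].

→ t0 |b7|8c|5e|0c|86|ab|a8|33|
→ t1 |b7|0c|8c|86|5e|ab|0c|a8|

RES = [0xb7, 0x0c, 0x8c, 0x86, 0x5e, 0xab, 0x0c, 0xa8]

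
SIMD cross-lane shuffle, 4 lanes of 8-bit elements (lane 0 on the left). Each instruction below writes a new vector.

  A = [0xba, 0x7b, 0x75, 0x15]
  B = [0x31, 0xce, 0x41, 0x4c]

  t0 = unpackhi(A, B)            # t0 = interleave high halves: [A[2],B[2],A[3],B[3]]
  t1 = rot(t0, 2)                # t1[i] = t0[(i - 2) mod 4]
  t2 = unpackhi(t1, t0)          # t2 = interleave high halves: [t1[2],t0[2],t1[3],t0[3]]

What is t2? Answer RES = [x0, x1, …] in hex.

  t0: 75 41 15 4c
  t1: 15 4c 75 41
  t2: 75 15 41 4c

RES = [0x75, 0x15, 0x41, 0x4c]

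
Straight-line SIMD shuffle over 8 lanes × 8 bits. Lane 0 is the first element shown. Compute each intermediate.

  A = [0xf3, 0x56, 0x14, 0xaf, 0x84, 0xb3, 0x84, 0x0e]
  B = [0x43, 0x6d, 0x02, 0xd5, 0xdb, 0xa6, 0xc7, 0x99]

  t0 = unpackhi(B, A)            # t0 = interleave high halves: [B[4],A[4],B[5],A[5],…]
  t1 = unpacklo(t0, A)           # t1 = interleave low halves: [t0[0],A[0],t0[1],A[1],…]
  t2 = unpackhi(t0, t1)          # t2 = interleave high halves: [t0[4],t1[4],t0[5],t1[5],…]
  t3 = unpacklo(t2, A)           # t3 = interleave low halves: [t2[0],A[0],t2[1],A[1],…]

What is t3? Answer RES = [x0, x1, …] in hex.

  t0: db 84 a6 b3 c7 84 99 0e
  t1: db f3 84 56 a6 14 b3 af
  t2: c7 a6 84 14 99 b3 0e af
  t3: c7 f3 a6 56 84 14 14 af

RES = [ 0xc7  0xf3  0xa6  0x56  0x84  0x14  0x14  0xaf ]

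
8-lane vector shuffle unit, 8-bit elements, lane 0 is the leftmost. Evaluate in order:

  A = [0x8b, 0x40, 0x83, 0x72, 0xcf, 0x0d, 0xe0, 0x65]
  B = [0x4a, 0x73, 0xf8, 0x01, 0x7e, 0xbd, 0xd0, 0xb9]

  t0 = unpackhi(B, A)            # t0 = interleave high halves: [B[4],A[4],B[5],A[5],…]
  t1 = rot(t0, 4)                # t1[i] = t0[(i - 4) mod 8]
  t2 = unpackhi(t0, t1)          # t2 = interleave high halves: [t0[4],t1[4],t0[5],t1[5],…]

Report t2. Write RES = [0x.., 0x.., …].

  t0: 7e cf bd 0d d0 e0 b9 65
  t1: d0 e0 b9 65 7e cf bd 0d
  t2: d0 7e e0 cf b9 bd 65 0d

RES = [ 0xd0  0x7e  0xe0  0xcf  0xb9  0xbd  0x65  0x0d ]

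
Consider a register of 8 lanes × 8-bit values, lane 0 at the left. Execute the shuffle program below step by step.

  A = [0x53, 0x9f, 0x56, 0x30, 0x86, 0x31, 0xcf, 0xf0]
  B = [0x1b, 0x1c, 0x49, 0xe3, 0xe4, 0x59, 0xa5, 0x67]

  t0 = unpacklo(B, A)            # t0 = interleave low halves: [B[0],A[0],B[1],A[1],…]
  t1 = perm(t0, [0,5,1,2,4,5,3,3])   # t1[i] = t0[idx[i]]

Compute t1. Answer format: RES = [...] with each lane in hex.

  t0: 1b 53 1c 9f 49 56 e3 30
  t1: 1b 56 53 1c 49 56 9f 9f

RES = [ 0x1b  0x56  0x53  0x1c  0x49  0x56  0x9f  0x9f ]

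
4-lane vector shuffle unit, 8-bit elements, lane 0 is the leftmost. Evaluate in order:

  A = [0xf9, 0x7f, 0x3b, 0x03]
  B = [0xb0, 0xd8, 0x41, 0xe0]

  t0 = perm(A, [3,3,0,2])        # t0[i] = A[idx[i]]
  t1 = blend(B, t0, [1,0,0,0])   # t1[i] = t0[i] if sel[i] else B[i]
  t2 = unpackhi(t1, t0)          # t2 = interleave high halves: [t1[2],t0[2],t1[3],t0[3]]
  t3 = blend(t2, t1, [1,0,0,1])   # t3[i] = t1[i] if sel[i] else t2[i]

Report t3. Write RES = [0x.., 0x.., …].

t0 = [0x03, 0x03, 0xf9, 0x3b]
t1 = [0x03, 0xd8, 0x41, 0xe0]
t2 = [0x41, 0xf9, 0xe0, 0x3b]
t3 = [0x03, 0xf9, 0xe0, 0xe0]

RES = [0x03, 0xf9, 0xe0, 0xe0]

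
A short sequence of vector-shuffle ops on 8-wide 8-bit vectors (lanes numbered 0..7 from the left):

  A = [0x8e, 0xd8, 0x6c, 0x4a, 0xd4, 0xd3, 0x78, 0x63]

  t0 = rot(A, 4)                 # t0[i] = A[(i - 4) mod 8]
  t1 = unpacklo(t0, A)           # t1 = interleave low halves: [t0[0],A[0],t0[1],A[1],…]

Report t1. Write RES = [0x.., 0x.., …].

t0 = [0xd4, 0xd3, 0x78, 0x63, 0x8e, 0xd8, 0x6c, 0x4a]
t1 = [0xd4, 0x8e, 0xd3, 0xd8, 0x78, 0x6c, 0x63, 0x4a]

RES = [ 0xd4  0x8e  0xd3  0xd8  0x78  0x6c  0x63  0x4a ]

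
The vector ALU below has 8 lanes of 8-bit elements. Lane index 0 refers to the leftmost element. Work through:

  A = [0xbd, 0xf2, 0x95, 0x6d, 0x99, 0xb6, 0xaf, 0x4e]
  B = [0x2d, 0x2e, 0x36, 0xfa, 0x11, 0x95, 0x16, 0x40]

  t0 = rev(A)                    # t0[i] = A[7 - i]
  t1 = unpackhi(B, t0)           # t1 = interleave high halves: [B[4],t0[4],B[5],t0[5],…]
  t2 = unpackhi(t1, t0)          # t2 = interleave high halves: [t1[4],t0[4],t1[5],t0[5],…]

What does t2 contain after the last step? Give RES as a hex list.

RES = [ 0x16  0x6d  0xf2  0x95  0x40  0xf2  0xbd  0xbd ]

  t0: 4e af b6 99 6d 95 f2 bd
  t1: 11 6d 95 95 16 f2 40 bd
  t2: 16 6d f2 95 40 f2 bd bd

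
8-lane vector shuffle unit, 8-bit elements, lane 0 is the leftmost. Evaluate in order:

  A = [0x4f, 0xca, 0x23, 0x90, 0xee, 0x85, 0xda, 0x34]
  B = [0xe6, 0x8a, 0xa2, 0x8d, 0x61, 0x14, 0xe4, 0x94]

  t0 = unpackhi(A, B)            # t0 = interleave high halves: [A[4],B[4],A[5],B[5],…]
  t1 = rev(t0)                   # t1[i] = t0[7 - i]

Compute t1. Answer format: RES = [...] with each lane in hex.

→ t0 |ee|61|85|14|da|e4|34|94|
→ t1 |94|34|e4|da|14|85|61|ee|

RES = [0x94, 0x34, 0xe4, 0xda, 0x14, 0x85, 0x61, 0xee]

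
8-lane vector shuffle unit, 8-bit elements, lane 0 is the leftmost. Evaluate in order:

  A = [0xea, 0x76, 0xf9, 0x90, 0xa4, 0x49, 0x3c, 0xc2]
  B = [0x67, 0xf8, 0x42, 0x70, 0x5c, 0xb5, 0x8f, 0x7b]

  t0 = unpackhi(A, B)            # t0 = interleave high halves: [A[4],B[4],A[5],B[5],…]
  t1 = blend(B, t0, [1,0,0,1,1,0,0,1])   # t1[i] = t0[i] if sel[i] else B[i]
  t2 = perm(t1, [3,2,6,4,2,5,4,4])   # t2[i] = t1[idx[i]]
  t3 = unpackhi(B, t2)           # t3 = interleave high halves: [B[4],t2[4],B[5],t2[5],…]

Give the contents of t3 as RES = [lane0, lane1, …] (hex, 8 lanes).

RES = [ 0x5c  0x42  0xb5  0xb5  0x8f  0x3c  0x7b  0x3c ]

  t0: a4 5c 49 b5 3c 8f c2 7b
  t1: a4 f8 42 b5 3c b5 8f 7b
  t2: b5 42 8f 3c 42 b5 3c 3c
  t3: 5c 42 b5 b5 8f 3c 7b 3c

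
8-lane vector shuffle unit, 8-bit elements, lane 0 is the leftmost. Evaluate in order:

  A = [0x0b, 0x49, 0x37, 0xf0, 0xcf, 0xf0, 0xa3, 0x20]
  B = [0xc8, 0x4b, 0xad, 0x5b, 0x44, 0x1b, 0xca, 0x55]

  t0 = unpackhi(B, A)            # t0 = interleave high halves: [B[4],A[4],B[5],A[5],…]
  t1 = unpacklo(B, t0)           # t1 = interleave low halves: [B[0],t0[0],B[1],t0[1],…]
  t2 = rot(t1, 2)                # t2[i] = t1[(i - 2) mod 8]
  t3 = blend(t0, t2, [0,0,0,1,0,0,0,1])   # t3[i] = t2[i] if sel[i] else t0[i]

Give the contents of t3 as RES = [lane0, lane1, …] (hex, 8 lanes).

RES = [ 0x44  0xcf  0x1b  0x44  0xca  0xa3  0x55  0x1b ]

→ t0 |44|cf|1b|f0|ca|a3|55|20|
→ t1 |c8|44|4b|cf|ad|1b|5b|f0|
→ t2 |5b|f0|c8|44|4b|cf|ad|1b|
→ t3 |44|cf|1b|44|ca|a3|55|1b|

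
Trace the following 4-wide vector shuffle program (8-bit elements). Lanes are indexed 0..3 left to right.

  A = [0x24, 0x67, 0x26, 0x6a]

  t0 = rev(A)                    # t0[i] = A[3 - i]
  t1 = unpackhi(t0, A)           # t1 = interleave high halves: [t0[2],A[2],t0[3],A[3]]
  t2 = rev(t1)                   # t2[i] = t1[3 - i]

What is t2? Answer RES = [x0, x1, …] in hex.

RES = [0x6a, 0x24, 0x26, 0x67]

  t0: 6a 26 67 24
  t1: 67 26 24 6a
  t2: 6a 24 26 67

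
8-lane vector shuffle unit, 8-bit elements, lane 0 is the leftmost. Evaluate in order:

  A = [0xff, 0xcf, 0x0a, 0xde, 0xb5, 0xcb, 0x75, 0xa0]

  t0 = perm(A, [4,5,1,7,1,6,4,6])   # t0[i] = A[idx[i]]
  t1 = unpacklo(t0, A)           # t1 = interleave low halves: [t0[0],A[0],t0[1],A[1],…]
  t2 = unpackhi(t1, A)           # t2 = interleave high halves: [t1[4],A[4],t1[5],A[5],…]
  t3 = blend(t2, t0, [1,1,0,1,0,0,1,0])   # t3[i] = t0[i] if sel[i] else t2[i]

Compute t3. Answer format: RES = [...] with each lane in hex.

RES = [0xb5, 0xcb, 0x0a, 0xa0, 0xa0, 0x75, 0xb5, 0xa0]

  t0: b5 cb cf a0 cf 75 b5 75
  t1: b5 ff cb cf cf 0a a0 de
  t2: cf b5 0a cb a0 75 de a0
  t3: b5 cb 0a a0 a0 75 b5 a0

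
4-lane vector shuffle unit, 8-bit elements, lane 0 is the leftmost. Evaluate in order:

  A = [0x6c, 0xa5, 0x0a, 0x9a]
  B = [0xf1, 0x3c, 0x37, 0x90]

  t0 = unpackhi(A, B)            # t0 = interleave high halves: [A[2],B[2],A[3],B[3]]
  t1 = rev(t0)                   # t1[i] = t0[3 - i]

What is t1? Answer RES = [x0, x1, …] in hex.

RES = [0x90, 0x9a, 0x37, 0x0a]

t0 = [0x0a, 0x37, 0x9a, 0x90]
t1 = [0x90, 0x9a, 0x37, 0x0a]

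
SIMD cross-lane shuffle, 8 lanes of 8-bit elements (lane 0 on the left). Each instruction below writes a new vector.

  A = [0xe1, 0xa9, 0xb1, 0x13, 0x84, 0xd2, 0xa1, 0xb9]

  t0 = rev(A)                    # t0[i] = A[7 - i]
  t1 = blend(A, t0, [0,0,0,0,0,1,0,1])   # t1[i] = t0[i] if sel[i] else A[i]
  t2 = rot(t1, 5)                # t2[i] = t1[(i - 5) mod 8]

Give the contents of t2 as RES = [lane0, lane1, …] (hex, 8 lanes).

RES = [ 0x13  0x84  0xb1  0xa1  0xe1  0xe1  0xa9  0xb1 ]

t0 = [0xb9, 0xa1, 0xd2, 0x84, 0x13, 0xb1, 0xa9, 0xe1]
t1 = [0xe1, 0xa9, 0xb1, 0x13, 0x84, 0xb1, 0xa1, 0xe1]
t2 = [0x13, 0x84, 0xb1, 0xa1, 0xe1, 0xe1, 0xa9, 0xb1]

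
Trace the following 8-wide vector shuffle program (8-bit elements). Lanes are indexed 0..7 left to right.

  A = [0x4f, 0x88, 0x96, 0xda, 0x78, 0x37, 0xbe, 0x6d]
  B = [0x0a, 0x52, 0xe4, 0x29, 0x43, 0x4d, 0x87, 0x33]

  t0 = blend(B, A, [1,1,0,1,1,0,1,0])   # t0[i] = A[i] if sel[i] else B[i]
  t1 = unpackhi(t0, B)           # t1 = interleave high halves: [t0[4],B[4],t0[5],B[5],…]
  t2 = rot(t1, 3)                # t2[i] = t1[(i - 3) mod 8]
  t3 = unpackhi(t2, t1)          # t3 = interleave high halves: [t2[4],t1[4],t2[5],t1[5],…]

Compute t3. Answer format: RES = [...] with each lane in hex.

RES = [0x43, 0xbe, 0x4d, 0x87, 0x4d, 0x33, 0xbe, 0x33]

t0 = [0x4f, 0x88, 0xe4, 0xda, 0x78, 0x4d, 0xbe, 0x33]
t1 = [0x78, 0x43, 0x4d, 0x4d, 0xbe, 0x87, 0x33, 0x33]
t2 = [0x87, 0x33, 0x33, 0x78, 0x43, 0x4d, 0x4d, 0xbe]
t3 = [0x43, 0xbe, 0x4d, 0x87, 0x4d, 0x33, 0xbe, 0x33]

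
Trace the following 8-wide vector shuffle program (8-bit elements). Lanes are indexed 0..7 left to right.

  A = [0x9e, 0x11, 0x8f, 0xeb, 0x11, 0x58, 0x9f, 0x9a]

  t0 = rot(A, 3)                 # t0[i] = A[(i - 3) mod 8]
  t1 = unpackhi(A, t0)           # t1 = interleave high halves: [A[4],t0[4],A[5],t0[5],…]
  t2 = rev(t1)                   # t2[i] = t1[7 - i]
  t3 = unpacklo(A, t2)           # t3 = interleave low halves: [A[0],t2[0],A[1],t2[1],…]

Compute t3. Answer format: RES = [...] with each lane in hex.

RES = [ 0x9e  0x11  0x11  0x9a  0x8f  0xeb  0xeb  0x9f ]

  t0: 58 9f 9a 9e 11 8f eb 11
  t1: 11 11 58 8f 9f eb 9a 11
  t2: 11 9a eb 9f 8f 58 11 11
  t3: 9e 11 11 9a 8f eb eb 9f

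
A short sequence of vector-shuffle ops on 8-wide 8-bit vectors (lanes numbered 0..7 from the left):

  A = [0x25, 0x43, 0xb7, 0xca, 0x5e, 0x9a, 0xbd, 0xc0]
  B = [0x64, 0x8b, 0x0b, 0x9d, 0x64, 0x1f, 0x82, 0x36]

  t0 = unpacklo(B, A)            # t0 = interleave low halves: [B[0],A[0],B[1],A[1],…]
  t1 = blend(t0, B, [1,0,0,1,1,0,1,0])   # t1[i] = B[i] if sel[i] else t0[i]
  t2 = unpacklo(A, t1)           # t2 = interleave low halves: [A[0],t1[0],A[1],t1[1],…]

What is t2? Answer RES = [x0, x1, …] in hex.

t0 = [0x64, 0x25, 0x8b, 0x43, 0x0b, 0xb7, 0x9d, 0xca]
t1 = [0x64, 0x25, 0x8b, 0x9d, 0x64, 0xb7, 0x82, 0xca]
t2 = [0x25, 0x64, 0x43, 0x25, 0xb7, 0x8b, 0xca, 0x9d]

RES = [0x25, 0x64, 0x43, 0x25, 0xb7, 0x8b, 0xca, 0x9d]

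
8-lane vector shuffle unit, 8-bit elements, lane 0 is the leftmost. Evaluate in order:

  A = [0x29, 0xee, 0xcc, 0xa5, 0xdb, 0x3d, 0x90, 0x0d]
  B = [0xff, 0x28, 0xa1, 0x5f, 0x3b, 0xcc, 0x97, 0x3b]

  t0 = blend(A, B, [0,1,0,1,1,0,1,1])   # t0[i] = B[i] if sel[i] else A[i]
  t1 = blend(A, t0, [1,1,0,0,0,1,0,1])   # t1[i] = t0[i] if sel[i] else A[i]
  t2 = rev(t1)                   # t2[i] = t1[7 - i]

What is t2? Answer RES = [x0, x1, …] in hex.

t0 = [0x29, 0x28, 0xcc, 0x5f, 0x3b, 0x3d, 0x97, 0x3b]
t1 = [0x29, 0x28, 0xcc, 0xa5, 0xdb, 0x3d, 0x90, 0x3b]
t2 = [0x3b, 0x90, 0x3d, 0xdb, 0xa5, 0xcc, 0x28, 0x29]

RES = [ 0x3b  0x90  0x3d  0xdb  0xa5  0xcc  0x28  0x29 ]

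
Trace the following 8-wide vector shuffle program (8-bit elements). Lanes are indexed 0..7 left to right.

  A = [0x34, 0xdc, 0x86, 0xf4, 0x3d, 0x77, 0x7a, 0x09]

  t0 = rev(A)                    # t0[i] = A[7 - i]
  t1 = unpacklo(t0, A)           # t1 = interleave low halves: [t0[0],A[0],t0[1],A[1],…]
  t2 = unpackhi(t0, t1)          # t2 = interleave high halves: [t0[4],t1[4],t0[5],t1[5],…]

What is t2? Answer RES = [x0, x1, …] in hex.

→ t0 |09|7a|77|3d|f4|86|dc|34|
→ t1 |09|34|7a|dc|77|86|3d|f4|
→ t2 |f4|77|86|86|dc|3d|34|f4|

RES = [ 0xf4  0x77  0x86  0x86  0xdc  0x3d  0x34  0xf4 ]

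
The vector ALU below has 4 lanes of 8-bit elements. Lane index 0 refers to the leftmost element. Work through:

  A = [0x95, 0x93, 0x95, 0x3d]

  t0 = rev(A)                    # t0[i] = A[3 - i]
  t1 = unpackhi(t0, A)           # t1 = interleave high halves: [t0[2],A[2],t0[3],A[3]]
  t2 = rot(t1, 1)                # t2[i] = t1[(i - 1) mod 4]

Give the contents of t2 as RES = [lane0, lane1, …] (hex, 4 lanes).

t0 = [0x3d, 0x95, 0x93, 0x95]
t1 = [0x93, 0x95, 0x95, 0x3d]
t2 = [0x3d, 0x93, 0x95, 0x95]

RES = [0x3d, 0x93, 0x95, 0x95]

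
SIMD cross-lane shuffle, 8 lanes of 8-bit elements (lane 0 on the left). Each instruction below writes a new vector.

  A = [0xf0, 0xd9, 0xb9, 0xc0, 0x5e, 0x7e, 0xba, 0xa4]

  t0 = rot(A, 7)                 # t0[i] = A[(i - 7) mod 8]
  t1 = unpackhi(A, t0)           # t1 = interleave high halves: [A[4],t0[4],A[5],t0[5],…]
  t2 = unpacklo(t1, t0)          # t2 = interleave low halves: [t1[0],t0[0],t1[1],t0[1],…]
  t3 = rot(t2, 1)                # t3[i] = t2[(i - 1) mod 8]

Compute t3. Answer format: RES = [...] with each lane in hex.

t0 = [0xd9, 0xb9, 0xc0, 0x5e, 0x7e, 0xba, 0xa4, 0xf0]
t1 = [0x5e, 0x7e, 0x7e, 0xba, 0xba, 0xa4, 0xa4, 0xf0]
t2 = [0x5e, 0xd9, 0x7e, 0xb9, 0x7e, 0xc0, 0xba, 0x5e]
t3 = [0x5e, 0x5e, 0xd9, 0x7e, 0xb9, 0x7e, 0xc0, 0xba]

RES = [0x5e, 0x5e, 0xd9, 0x7e, 0xb9, 0x7e, 0xc0, 0xba]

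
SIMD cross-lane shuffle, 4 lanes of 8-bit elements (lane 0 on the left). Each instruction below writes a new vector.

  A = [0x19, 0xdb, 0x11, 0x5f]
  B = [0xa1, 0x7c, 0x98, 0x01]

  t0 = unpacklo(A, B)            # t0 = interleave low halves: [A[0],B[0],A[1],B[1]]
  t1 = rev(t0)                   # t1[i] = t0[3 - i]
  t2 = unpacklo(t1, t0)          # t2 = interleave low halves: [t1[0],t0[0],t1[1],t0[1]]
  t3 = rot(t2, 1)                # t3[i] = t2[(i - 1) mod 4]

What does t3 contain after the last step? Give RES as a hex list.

RES = [ 0xa1  0x7c  0x19  0xdb ]

t0 = [0x19, 0xa1, 0xdb, 0x7c]
t1 = [0x7c, 0xdb, 0xa1, 0x19]
t2 = [0x7c, 0x19, 0xdb, 0xa1]
t3 = [0xa1, 0x7c, 0x19, 0xdb]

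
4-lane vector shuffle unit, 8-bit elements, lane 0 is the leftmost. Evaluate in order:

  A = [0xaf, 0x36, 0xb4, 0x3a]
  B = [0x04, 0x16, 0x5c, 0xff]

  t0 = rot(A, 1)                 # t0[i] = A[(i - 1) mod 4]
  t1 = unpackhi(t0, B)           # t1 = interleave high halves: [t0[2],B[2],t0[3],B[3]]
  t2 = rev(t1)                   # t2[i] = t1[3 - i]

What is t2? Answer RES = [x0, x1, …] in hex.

RES = [ 0xff  0xb4  0x5c  0x36 ]

→ t0 |3a|af|36|b4|
→ t1 |36|5c|b4|ff|
→ t2 |ff|b4|5c|36|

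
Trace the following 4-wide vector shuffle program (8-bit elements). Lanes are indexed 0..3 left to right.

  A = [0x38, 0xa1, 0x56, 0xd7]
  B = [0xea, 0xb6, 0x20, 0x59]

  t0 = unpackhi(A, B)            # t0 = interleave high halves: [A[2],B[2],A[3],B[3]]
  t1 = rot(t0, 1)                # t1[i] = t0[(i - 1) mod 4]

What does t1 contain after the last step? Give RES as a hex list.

RES = [ 0x59  0x56  0x20  0xd7 ]

→ t0 |56|20|d7|59|
→ t1 |59|56|20|d7|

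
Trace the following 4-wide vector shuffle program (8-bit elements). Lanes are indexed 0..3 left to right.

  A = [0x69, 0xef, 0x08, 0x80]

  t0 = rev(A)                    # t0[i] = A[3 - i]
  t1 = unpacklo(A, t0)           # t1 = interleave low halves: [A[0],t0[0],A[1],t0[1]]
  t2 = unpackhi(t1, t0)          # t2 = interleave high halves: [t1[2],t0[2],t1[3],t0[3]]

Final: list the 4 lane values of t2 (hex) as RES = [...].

  t0: 80 08 ef 69
  t1: 69 80 ef 08
  t2: ef ef 08 69

RES = [0xef, 0xef, 0x08, 0x69]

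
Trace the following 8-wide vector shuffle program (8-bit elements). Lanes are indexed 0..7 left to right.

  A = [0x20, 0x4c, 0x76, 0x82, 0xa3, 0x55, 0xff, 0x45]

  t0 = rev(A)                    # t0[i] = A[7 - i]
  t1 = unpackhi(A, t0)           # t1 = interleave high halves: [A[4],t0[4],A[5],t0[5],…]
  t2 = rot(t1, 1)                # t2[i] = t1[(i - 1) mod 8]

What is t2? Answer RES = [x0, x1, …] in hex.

RES = [0x20, 0xa3, 0x82, 0x55, 0x76, 0xff, 0x4c, 0x45]

→ t0 |45|ff|55|a3|82|76|4c|20|
→ t1 |a3|82|55|76|ff|4c|45|20|
→ t2 |20|a3|82|55|76|ff|4c|45|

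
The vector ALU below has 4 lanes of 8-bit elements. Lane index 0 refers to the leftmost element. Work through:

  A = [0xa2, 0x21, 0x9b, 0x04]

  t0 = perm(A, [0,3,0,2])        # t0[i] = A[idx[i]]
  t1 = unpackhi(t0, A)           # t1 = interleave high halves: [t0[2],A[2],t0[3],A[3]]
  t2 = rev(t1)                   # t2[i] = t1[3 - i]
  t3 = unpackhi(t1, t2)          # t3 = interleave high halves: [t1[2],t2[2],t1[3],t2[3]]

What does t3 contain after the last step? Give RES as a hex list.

  t0: a2 04 a2 9b
  t1: a2 9b 9b 04
  t2: 04 9b 9b a2
  t3: 9b 9b 04 a2

RES = [0x9b, 0x9b, 0x04, 0xa2]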